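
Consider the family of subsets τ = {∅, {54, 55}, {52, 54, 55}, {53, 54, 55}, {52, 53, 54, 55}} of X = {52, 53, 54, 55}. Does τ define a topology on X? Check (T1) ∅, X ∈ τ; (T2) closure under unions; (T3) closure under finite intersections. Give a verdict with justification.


τ IS a topology on X.

Axiom (T1): ∅ ∈ τ? Yes; X ∈ τ? Yes.
Axiom (T2/T3): check pairwise unions and intersections of members of τ.
All pairwise intersections and unions checked — each lies in τ. Therefore τ satisfies (T1), (T2), (T3): it IS a topology on X.


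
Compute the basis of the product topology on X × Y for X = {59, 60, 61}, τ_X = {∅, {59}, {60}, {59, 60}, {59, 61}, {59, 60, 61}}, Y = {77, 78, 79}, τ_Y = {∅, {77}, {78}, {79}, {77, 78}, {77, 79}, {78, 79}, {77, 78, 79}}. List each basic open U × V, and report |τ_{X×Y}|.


Basis B = {∅ × ∅, {59} × {77}, {59} × {78}, {59} × {79}, {60} × {77}, {60} × {78}, {60} × {79}, {59} × {77, 78}, {59} × {77, 79}, {59, 60} × {77}, {59, 61} × {77}, {59} × {78, 79}, {59, 60} × {78}, {59, 61} × {78}, {59, 60} × {79}, {59, 61} × {79}, {60} × {77, 78}, {60} × {77, 79}, {60} × {78, 79}, {59} × {77, 78, 79}, {59, 60, 61} × {77}, {59, 60, 61} × {78}, {59, 60, 61} × {79}, {60} × {77, 78, 79}, {59, 60} × {77, 78}, {59, 61} × {77, 78}, {59, 60} × {77, 79}, {59, 61} × {77, 79}, {59, 60} × {78, 79}, {59, 61} × {78, 79}, {59, 60} × {77, 78, 79}, {59, 61} × {77, 78, 79}, {59, 60, 61} × {77, 78}, {59, 60, 61} × {77, 79}, {59, 60, 61} × {78, 79}, {59, 60, 61} × {77, 78, 79}}; |τ_{X×Y}| = 216.

Enumerate products U × V with U ∈ τ_X, V ∈ τ_Y (deduplicated):
  ∅ × ∅ = {} (∅)
  {59} × {77} = {(59,77)}
  {59} × {78} = {(59,78)}
  {59} × {79} = {(59,79)}
  {60} × {77} = {(60,77)}
  {60} × {78} = {(60,78)}
  {60} × {79} = {(60,79)}
  {59} × {77, 78} = {(59,77), (59,78)}
  {59} × {77, 79} = {(59,77), (59,79)}
  {59, 60} × {77} = {(59,77), (60,77)}
  {59, 61} × {77} = {(59,77), (61,77)}
  {59} × {78, 79} = {(59,78), (59,79)}
  {59, 60} × {78} = {(59,78), (60,78)}
  {59, 61} × {78} = {(59,78), (61,78)}
  {59, 60} × {79} = {(59,79), (60,79)}
  {59, 61} × {79} = {(59,79), (61,79)}
  {60} × {77, 78} = {(60,77), (60,78)}
  {60} × {77, 79} = {(60,77), (60,79)}
  {60} × {78, 79} = {(60,78), (60,79)}
  {59} × {77, 78, 79} = {(59,77), (59,78), (59,79)}
  {59, 60, 61} × {77} = {(59,77), (60,77), (61,77)}
  {59, 60, 61} × {78} = {(59,78), (60,78), (61,78)}
  {59, 60, 61} × {79} = {(59,79), (60,79), (61,79)}
  {60} × {77, 78, 79} = {(60,77), (60,78), (60,79)}
  {59, 60} × {77, 78} = {(59,77), (59,78), (60,77), (60,78)}
  {59, 61} × {77, 78} = {(59,77), (59,78), (61,77), (61,78)}
  {59, 60} × {77, 79} = {(59,77), (59,79), (60,77), (60,79)}
  {59, 61} × {77, 79} = {(59,77), (59,79), (61,77), (61,79)}
  {59, 60} × {78, 79} = {(59,78), (59,79), (60,78), (60,79)}
  {59, 61} × {78, 79} = {(59,78), (59,79), (61,78), (61,79)}
  {59, 60} × {77, 78, 79} = {(59,77), (59,78), (59,79), (60,77), (60,78), (60,79)}
  {59, 61} × {77, 78, 79} = {(59,77), (59,78), (59,79), (61,77), (61,78), (61,79)}
  {59, 60, 61} × {77, 78} = {(59,77), (59,78), (60,77), (60,78), (61,77), (61,78)}
  {59, 60, 61} × {77, 79} = {(59,77), (59,79), (60,77), (60,79), (61,77), (61,79)}
  {59, 60, 61} × {78, 79} = {(59,78), (59,79), (60,78), (60,79), (61,78), (61,79)}
  {59, 60, 61} × {77, 78, 79} = {(59,77), (59,78), (59,79), (60,77), (60,78), (60,79), (61,77), (61,78), (61,79)}
These 36 distinct sets form the basis B.
Close under arbitrary unions to get τ_{X×Y}; counting gives |τ_{X×Y}| = 216.


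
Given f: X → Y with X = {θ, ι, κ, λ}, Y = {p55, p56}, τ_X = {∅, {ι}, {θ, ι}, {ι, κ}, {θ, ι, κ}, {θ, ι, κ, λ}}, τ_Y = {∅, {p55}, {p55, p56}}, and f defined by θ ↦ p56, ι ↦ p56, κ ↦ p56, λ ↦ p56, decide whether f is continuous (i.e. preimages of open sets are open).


f IS continuous.

Compute f^{-1}(U) for each U ∈ τ_Y:
  U = ∅: f^{-1}(U) = ∅ ∈ τ_X ✓.
  U = {p55}: f^{-1}(U) = ∅ ∈ τ_X ✓.
  U = {p55, p56}: f^{-1}(U) = {θ, ι, κ, λ} ∈ τ_X ✓.
Every preimage lies in τ_X, so f IS continuous.


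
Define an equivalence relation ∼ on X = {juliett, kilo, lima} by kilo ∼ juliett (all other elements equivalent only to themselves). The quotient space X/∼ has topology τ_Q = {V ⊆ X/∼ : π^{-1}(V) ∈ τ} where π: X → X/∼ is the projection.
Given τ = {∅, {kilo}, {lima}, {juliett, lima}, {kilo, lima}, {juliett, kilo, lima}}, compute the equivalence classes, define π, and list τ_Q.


X/∼ = {[juliett=kilo], [lima]}; |τ_Q| = 3.

Equivalence classes: [juliett=kilo], [lima].
Quotient map π: X → X/∼ sends juliett ↦ [juliett=kilo], kilo ↦ [juliett=kilo], lima ↦ [lima].
For each subset V ⊆ X/∼, compute π^{-1}(V) ⊆ X and check whether π^{-1}(V) ∈ τ. V is open in τ_Q iff π^{-1}(V) ∈ τ.
  V = {}: π^{-1}(V) = ∅ ∈ τ ✓.
  V = {[juliett=kilo]}: π^{-1}(V) = {juliett, kilo} ∉ τ ✗.
  V = {[lima]}: π^{-1}(V) = {lima} ∈ τ ✓.
  V = {[juliett=kilo], [lima]}: π^{-1}(V) = {juliett, kilo, lima} ∈ τ ✓.
Open sets in the quotient: τ_Q = {{}, {[lima]}, {[juliett=kilo], [lima]}} (3 elements).


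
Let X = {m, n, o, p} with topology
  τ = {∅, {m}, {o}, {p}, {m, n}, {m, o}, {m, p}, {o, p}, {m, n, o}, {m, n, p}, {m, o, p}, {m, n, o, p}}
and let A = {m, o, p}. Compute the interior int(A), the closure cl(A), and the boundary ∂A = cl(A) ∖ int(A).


int(A) = {m, o, p}, cl(A) = {m, n, o, p}, ∂A = {n}.

Closed sets in (X, τ) are complements of opens:
  closed(X, τ) = {∅, {n}, {o}, {p}, {m, n}, {n, o}, {n, p}, {o, p}, {m, n, o}, {m, n, p}, {n, o, p}, {m, n, o, p}}.
int(A) = ⋃ {U ∈ τ : U ⊆ A}. Opens contained in A: ∅, {m}, {o}, {p}, {m, o}, {m, p}, {o, p}, {m, o, p}.
Taking the union of these: int(A) = {m, o, p}.
cl(A) = ⋂ {C closed : A ⊆ C}. Closed sets containing A: {m, n, o, p}.
Intersecting these: cl(A) = {m, n, o, p}.
∂A = cl(A) ∖ int(A) = {m, n, o, p} ∖ {m, o, p} = {n}.


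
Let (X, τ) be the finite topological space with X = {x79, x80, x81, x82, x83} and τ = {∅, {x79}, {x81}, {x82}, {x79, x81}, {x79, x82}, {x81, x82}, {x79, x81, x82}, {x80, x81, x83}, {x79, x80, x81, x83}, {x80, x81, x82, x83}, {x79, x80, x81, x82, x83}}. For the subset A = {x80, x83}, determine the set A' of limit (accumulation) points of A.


A' = {x80, x83}

For each x ∈ X, list the open sets U ∈ τ with x ∈ U, then check whether U ∩ (A ∖ {x}) ≠ ∅ for every such U.
  x = x79: open {x79} ∋ x has {x79} ∩ (A ∖ {x79}) = ∅, so x is NOT a limit point.
  x = x80: opens ∋ x are {x80, x81, x83}, {x79, x80, x81, x83}, {x80, x81, x82, x83}, {x79, x80, x81, x82, x83}; each meets A ∖ {x80}, so x IS a limit point.
  x = x81: open {x81} ∋ x has {x81} ∩ (A ∖ {x81}) = ∅, so x is NOT a limit point.
  x = x82: open {x82} ∋ x has {x82} ∩ (A ∖ {x82}) = ∅, so x is NOT a limit point.
  x = x83: opens ∋ x are {x80, x81, x83}, {x79, x80, x81, x83}, {x80, x81, x82, x83}, {x79, x80, x81, x82, x83}; each meets A ∖ {x83}, so x IS a limit point.
Collecting: A' = {x80, x83}.


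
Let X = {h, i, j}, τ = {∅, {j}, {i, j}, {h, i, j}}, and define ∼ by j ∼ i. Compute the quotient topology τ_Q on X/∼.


X/∼ = {[h], [i=j]}; |τ_Q| = 3.

Equivalence classes: [h], [i=j].
Quotient map π: X → X/∼ sends h ↦ [h], i ↦ [i=j], j ↦ [i=j].
For each subset V ⊆ X/∼, compute π^{-1}(V) ⊆ X and check whether π^{-1}(V) ∈ τ. V is open in τ_Q iff π^{-1}(V) ∈ τ.
  V = {}: π^{-1}(V) = ∅ ∈ τ ✓.
  V = {[h]}: π^{-1}(V) = {h} ∉ τ ✗.
  V = {[i=j]}: π^{-1}(V) = {i, j} ∈ τ ✓.
  V = {[h], [i=j]}: π^{-1}(V) = {h, i, j} ∈ τ ✓.
Open sets in the quotient: τ_Q = {{}, {[i=j]}, {[h], [i=j]}} (3 elements).


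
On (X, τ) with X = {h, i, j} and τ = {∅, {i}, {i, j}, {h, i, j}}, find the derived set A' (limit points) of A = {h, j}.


A' = {h}

For each x ∈ X, list the open sets U ∈ τ with x ∈ U, then check whether U ∩ (A ∖ {x}) ≠ ∅ for every such U.
  x = h: opens ∋ x are {h, i, j}; each meets A ∖ {h}, so x IS a limit point.
  x = i: open {i} ∋ x has {i} ∩ (A ∖ {i}) = ∅, so x is NOT a limit point.
  x = j: open {i, j} ∋ x has {i, j} ∩ (A ∖ {j}) = ∅, so x is NOT a limit point.
Collecting: A' = {h}.


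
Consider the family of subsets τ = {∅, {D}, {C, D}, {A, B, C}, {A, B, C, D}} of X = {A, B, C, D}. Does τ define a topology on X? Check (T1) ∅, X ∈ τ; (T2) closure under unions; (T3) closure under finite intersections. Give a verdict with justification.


τ is NOT a topology on X.

Axiom (T1): ∅ ∈ τ? Yes; X ∈ τ? Yes.
Axiom (T2/T3): check pairwise unions and intersections of members of τ.
Counterexample for (T3): {C, D} ∩ {A, B, C} = {C} ∉ τ. Therefore τ is NOT a topology.


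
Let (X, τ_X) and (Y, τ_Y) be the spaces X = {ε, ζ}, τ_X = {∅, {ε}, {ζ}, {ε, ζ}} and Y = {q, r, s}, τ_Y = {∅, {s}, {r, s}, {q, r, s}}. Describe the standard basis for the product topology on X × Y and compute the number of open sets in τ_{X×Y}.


Basis B = {∅ × ∅, {ε} × {s}, {ζ} × {s}, {ε} × {r, s}, {ε, ζ} × {s}, {ζ} × {r, s}, {ε} × {q, r, s}, {ζ} × {q, r, s}, {ε, ζ} × {r, s}, {ε, ζ} × {q, r, s}}; |τ_{X×Y}| = 16.

Enumerate products U × V with U ∈ τ_X, V ∈ τ_Y (deduplicated):
  ∅ × ∅ = {} (∅)
  {ε} × {s} = {(ε,s)}
  {ζ} × {s} = {(ζ,s)}
  {ε} × {r, s} = {(ε,r), (ε,s)}
  {ε, ζ} × {s} = {(ε,s), (ζ,s)}
  {ζ} × {r, s} = {(ζ,r), (ζ,s)}
  {ε} × {q, r, s} = {(ε,q), (ε,r), (ε,s)}
  {ζ} × {q, r, s} = {(ζ,q), (ζ,r), (ζ,s)}
  {ε, ζ} × {r, s} = {(ε,r), (ε,s), (ζ,r), (ζ,s)}
  {ε, ζ} × {q, r, s} = {(ε,q), (ε,r), (ε,s), (ζ,q), (ζ,r), (ζ,s)}
These 10 distinct sets form the basis B.
Close under arbitrary unions to get τ_{X×Y}; counting gives |τ_{X×Y}| = 16.


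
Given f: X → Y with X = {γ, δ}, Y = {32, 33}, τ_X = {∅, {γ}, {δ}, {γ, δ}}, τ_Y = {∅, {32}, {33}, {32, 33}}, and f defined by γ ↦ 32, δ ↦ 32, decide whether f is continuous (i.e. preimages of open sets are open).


f IS continuous.

Compute f^{-1}(U) for each U ∈ τ_Y:
  U = ∅: f^{-1}(U) = ∅ ∈ τ_X ✓.
  U = {32}: f^{-1}(U) = {γ, δ} ∈ τ_X ✓.
  U = {33}: f^{-1}(U) = ∅ ∈ τ_X ✓.
  U = {32, 33}: f^{-1}(U) = {γ, δ} ∈ τ_X ✓.
Every preimage lies in τ_X, so f IS continuous.


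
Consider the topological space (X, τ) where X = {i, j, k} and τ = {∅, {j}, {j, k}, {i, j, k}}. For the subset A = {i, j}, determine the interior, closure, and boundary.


int(A) = {j}, cl(A) = {i, j, k}, ∂A = {i, k}.

Closed sets in (X, τ) are complements of opens:
  closed(X, τ) = {∅, {i}, {i, k}, {i, j, k}}.
int(A) = ⋃ {U ∈ τ : U ⊆ A}. Opens contained in A: ∅, {j}.
Taking the union of these: int(A) = {j}.
cl(A) = ⋂ {C closed : A ⊆ C}. Closed sets containing A: {i, j, k}.
Intersecting these: cl(A) = {i, j, k}.
∂A = cl(A) ∖ int(A) = {i, j, k} ∖ {j} = {i, k}.


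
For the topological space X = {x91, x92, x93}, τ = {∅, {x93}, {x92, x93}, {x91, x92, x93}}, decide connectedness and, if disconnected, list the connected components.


(X, τ) is connected.

Find clopen sets (U ∈ τ with X ∖ U ∈ τ):
  U = ∅, X ∖ U = {x91, x92, x93} — both open, so U is clopen.
  U = {x91, x92, x93}, X ∖ U = ∅ — both open, so U is clopen.
Only trivial clopens (∅ and X) exist, so (X, τ) is connected.
Compute connected components by grouping points that agree on all clopens:
  component: {x91, x92, x93}


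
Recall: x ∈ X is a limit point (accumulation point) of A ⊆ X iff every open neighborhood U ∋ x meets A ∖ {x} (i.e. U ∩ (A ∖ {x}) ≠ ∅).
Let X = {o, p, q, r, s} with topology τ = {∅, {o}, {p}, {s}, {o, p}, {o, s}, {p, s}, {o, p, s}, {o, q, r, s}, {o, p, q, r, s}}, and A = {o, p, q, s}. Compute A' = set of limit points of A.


A' = {q, r}

For each x ∈ X, list the open sets U ∈ τ with x ∈ U, then check whether U ∩ (A ∖ {x}) ≠ ∅ for every such U.
  x = o: open {o} ∋ x has {o} ∩ (A ∖ {o}) = ∅, so x is NOT a limit point.
  x = p: open {p} ∋ x has {p} ∩ (A ∖ {p}) = ∅, so x is NOT a limit point.
  x = q: opens ∋ x are {o, q, r, s}, {o, p, q, r, s}; each meets A ∖ {q}, so x IS a limit point.
  x = r: opens ∋ x are {o, q, r, s}, {o, p, q, r, s}; each meets A ∖ {r}, so x IS a limit point.
  x = s: open {s} ∋ x has {s} ∩ (A ∖ {s}) = ∅, so x is NOT a limit point.
Collecting: A' = {q, r}.


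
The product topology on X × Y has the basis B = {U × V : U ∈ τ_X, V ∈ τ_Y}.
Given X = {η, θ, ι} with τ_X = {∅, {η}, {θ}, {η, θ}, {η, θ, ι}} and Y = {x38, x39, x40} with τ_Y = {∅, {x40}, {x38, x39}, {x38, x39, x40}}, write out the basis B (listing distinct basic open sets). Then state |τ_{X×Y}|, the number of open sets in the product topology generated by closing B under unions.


Basis B = {∅ × ∅, {η} × {x40}, {θ} × {x40}, {η} × {x38, x39}, {η, θ} × {x40}, {θ} × {x38, x39}, {η} × {x38, x39, x40}, {η, θ, ι} × {x40}, {θ} × {x38, x39, x40}, {η, θ} × {x38, x39}, {η, θ} × {x38, x39, x40}, {η, θ, ι} × {x38, x39}, {η, θ, ι} × {x38, x39, x40}}; |τ_{X×Y}| = 25.

Enumerate products U × V with U ∈ τ_X, V ∈ τ_Y (deduplicated):
  ∅ × ∅ = {} (∅)
  {η} × {x40} = {(η,x40)}
  {θ} × {x40} = {(θ,x40)}
  {η} × {x38, x39} = {(η,x38), (η,x39)}
  {η, θ} × {x40} = {(η,x40), (θ,x40)}
  {θ} × {x38, x39} = {(θ,x38), (θ,x39)}
  {η} × {x38, x39, x40} = {(η,x38), (η,x39), (η,x40)}
  {η, θ, ι} × {x40} = {(η,x40), (θ,x40), (ι,x40)}
  {θ} × {x38, x39, x40} = {(θ,x38), (θ,x39), (θ,x40)}
  {η, θ} × {x38, x39} = {(η,x38), (η,x39), (θ,x38), (θ,x39)}
  {η, θ} × {x38, x39, x40} = {(η,x38), (η,x39), (η,x40), (θ,x38), (θ,x39), (θ,x40)}
  {η, θ, ι} × {x38, x39} = {(η,x38), (η,x39), (θ,x38), (θ,x39), (ι,x38), (ι,x39)}
  {η, θ, ι} × {x38, x39, x40} = {(η,x38), (η,x39), (η,x40), (θ,x38), (θ,x39), (θ,x40), (ι,x38), (ι,x39), (ι,x40)}
These 13 distinct sets form the basis B.
Close under arbitrary unions to get τ_{X×Y}; counting gives |τ_{X×Y}| = 25.


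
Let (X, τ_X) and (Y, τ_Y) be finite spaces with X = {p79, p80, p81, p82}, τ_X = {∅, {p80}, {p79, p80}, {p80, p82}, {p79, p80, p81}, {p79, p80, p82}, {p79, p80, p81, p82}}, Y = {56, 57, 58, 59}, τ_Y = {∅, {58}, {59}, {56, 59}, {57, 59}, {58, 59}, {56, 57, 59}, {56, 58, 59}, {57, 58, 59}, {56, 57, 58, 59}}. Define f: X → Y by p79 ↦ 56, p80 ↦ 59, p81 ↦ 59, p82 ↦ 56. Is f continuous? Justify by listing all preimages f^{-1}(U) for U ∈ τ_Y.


f is NOT continuous.

Compute f^{-1}(U) for each U ∈ τ_Y:
  U = ∅: f^{-1}(U) = ∅ ∈ τ_X ✓.
  U = {58}: f^{-1}(U) = ∅ ∈ τ_X ✓.
  U = {59}: f^{-1}(U) = {p80, p81} ∉ τ_X ✗.
  U = {56, 59}: f^{-1}(U) = {p79, p80, p81, p82} ∈ τ_X ✓.
  U = {57, 59}: f^{-1}(U) = {p80, p81} ∉ τ_X ✗.
  U = {58, 59}: f^{-1}(U) = {p80, p81} ∉ τ_X ✗.
  U = {56, 57, 59}: f^{-1}(U) = {p79, p80, p81, p82} ∈ τ_X ✓.
  U = {56, 58, 59}: f^{-1}(U) = {p79, p80, p81, p82} ∈ τ_X ✓.
  U = {57, 58, 59}: f^{-1}(U) = {p80, p81} ∉ τ_X ✗.
  U = {56, 57, 58, 59}: f^{-1}(U) = {p79, p80, p81, p82} ∈ τ_X ✓.
Found U = {59} with f^{-1}(U) = {p80, p81} not in τ_X. Therefore f is NOT continuous.


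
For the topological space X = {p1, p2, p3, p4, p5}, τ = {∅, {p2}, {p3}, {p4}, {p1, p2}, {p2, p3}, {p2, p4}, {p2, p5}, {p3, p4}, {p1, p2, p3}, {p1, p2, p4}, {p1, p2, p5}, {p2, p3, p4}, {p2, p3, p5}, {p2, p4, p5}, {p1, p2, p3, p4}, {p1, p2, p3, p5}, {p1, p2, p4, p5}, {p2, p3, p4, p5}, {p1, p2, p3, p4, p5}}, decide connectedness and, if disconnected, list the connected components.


(X, τ) is disconnected; components = [{p3}, {p4}, {p1, p2, p5}].

Find clopen sets (U ∈ τ with X ∖ U ∈ τ):
  U = ∅, X ∖ U = {p1, p2, p3, p4, p5} — both open, so U is clopen.
  U = {p3}, X ∖ U = {p1, p2, p4, p5} — both open, so U is clopen.
  U = {p4}, X ∖ U = {p1, p2, p3, p5} — both open, so U is clopen.
  U = {p3, p4}, X ∖ U = {p1, p2, p5} — both open, so U is clopen.
  U = {p1, p2, p5}, X ∖ U = {p3, p4} — both open, so U is clopen.
  U = {p1, p2, p3, p5}, X ∖ U = {p4} — both open, so U is clopen.
  U = {p1, p2, p4, p5}, X ∖ U = {p3} — both open, so U is clopen.
  U = {p1, p2, p3, p4, p5}, X ∖ U = ∅ — both open, so U is clopen.
Nontrivial clopen(s) exist: e.g. {p1, p2, p4, p5}. So (X, τ) is disconnected.
Compute connected components by grouping points that agree on all clopens:
  component: {p3}
  component: {p4}
  component: {p1, p2, p5}


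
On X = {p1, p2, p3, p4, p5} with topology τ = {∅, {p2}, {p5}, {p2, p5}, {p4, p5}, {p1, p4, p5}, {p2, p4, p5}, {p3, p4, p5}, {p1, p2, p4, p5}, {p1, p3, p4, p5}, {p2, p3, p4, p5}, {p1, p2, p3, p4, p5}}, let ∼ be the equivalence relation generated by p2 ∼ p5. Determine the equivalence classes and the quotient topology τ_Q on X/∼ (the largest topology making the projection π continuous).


X/∼ = {[p1], [p2=p5], [p3], [p4]}; |τ_Q| = 6.

Equivalence classes: [p1], [p2=p5], [p3], [p4].
Quotient map π: X → X/∼ sends p1 ↦ [p1], p2 ↦ [p2=p5], p3 ↦ [p3], p4 ↦ [p4], p5 ↦ [p2=p5].
For each subset V ⊆ X/∼, compute π^{-1}(V) ⊆ X and check whether π^{-1}(V) ∈ τ. V is open in τ_Q iff π^{-1}(V) ∈ τ.
  V = {}: π^{-1}(V) = ∅ ∈ τ ✓.
  V = {[p1]}: π^{-1}(V) = {p1} ∉ τ ✗.
  V = {[p2=p5]}: π^{-1}(V) = {p2, p5} ∈ τ ✓.
  V = {[p1], [p2=p5]}: π^{-1}(V) = {p1, p2, p5} ∉ τ ✗.
  V = {[p3]}: π^{-1}(V) = {p3} ∉ τ ✗.
  V = {[p1], [p3]}: π^{-1}(V) = {p1, p3} ∉ τ ✗.
  V = {[p2=p5], [p3]}: π^{-1}(V) = {p2, p3, p5} ∉ τ ✗.
  V = {[p1], [p2=p5], [p3]}: π^{-1}(V) = {p1, p2, p3, p5} ∉ τ ✗.
  V = {[p4]}: π^{-1}(V) = {p4} ∉ τ ✗.
  V = {[p1], [p4]}: π^{-1}(V) = {p1, p4} ∉ τ ✗.
  V = {[p2=p5], [p4]}: π^{-1}(V) = {p2, p4, p5} ∈ τ ✓.
  V = {[p1], [p2=p5], [p4]}: π^{-1}(V) = {p1, p2, p4, p5} ∈ τ ✓.
  V = {[p3], [p4]}: π^{-1}(V) = {p3, p4} ∉ τ ✗.
  V = {[p1], [p3], [p4]}: π^{-1}(V) = {p1, p3, p4} ∉ τ ✗.
  V = {[p2=p5], [p3], [p4]}: π^{-1}(V) = {p2, p3, p4, p5} ∈ τ ✓.
  V = {[p1], [p2=p5], [p3], [p4]}: π^{-1}(V) = {p1, p2, p3, p4, p5} ∈ τ ✓.
Open sets in the quotient: τ_Q = {{}, {[p2=p5]}, {[p2=p5], [p4]}, {[p1], [p2=p5], [p4]}, {[p2=p5], [p3], [p4]}, {[p1], [p2=p5], [p3], [p4]}} (6 elements).


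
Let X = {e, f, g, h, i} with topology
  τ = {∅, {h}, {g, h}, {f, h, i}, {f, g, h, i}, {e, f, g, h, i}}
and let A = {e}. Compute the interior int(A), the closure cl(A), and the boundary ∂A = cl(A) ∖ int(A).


int(A) = ∅, cl(A) = {e}, ∂A = {e}.

Closed sets in (X, τ) are complements of opens:
  closed(X, τ) = {∅, {e}, {e, g}, {e, f, i}, {e, f, g, i}, {e, f, g, h, i}}.
int(A) = ⋃ {U ∈ τ : U ⊆ A}. Opens contained in A: ∅.
Taking the union of these: int(A) = ∅.
cl(A) = ⋂ {C closed : A ⊆ C}. Closed sets containing A: {e}, {e, g}, {e, f, i}, {e, f, g, i}, {e, f, g, h, i}.
Intersecting these: cl(A) = {e}.
∂A = cl(A) ∖ int(A) = {e} ∖ ∅ = {e}.


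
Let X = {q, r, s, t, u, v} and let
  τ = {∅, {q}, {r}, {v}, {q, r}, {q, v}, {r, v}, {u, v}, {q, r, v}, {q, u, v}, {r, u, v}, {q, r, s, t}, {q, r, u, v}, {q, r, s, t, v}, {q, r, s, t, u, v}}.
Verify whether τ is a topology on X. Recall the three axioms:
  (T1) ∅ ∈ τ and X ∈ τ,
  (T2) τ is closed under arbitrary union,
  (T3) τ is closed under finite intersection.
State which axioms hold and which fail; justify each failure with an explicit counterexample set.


τ IS a topology on X.

Axiom (T1): ∅ ∈ τ? Yes; X ∈ τ? Yes.
Axiom (T2/T3): check pairwise unions and intersections of members of τ.
All pairwise intersections and unions checked — each lies in τ. Therefore τ satisfies (T1), (T2), (T3): it IS a topology on X.


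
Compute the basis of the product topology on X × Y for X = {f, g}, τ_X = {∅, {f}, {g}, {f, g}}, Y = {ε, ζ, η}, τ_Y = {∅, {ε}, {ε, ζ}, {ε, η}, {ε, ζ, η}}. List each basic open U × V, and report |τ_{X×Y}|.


Basis B = {∅ × ∅, {f} × {ε}, {g} × {ε}, {f} × {ε, ζ}, {f} × {ε, η}, {f, g} × {ε}, {g} × {ε, ζ}, {g} × {ε, η}, {f} × {ε, ζ, η}, {g} × {ε, ζ, η}, {f, g} × {ε, ζ}, {f, g} × {ε, η}, {f, g} × {ε, ζ, η}}; |τ_{X×Y}| = 25.

Enumerate products U × V with U ∈ τ_X, V ∈ τ_Y (deduplicated):
  ∅ × ∅ = {} (∅)
  {f} × {ε} = {(f,ε)}
  {g} × {ε} = {(g,ε)}
  {f} × {ε, ζ} = {(f,ε), (f,ζ)}
  {f} × {ε, η} = {(f,ε), (f,η)}
  {f, g} × {ε} = {(f,ε), (g,ε)}
  {g} × {ε, ζ} = {(g,ε), (g,ζ)}
  {g} × {ε, η} = {(g,ε), (g,η)}
  {f} × {ε, ζ, η} = {(f,ε), (f,ζ), (f,η)}
  {g} × {ε, ζ, η} = {(g,ε), (g,ζ), (g,η)}
  {f, g} × {ε, ζ} = {(f,ε), (f,ζ), (g,ε), (g,ζ)}
  {f, g} × {ε, η} = {(f,ε), (f,η), (g,ε), (g,η)}
  {f, g} × {ε, ζ, η} = {(f,ε), (f,ζ), (f,η), (g,ε), (g,ζ), (g,η)}
These 13 distinct sets form the basis B.
Close under arbitrary unions to get τ_{X×Y}; counting gives |τ_{X×Y}| = 25.


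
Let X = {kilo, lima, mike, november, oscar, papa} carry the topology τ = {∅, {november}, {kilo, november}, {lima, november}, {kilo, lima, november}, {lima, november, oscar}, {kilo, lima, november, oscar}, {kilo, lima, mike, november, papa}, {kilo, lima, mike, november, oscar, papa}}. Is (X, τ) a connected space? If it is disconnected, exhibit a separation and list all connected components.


(X, τ) is connected.

Find clopen sets (U ∈ τ with X ∖ U ∈ τ):
  U = ∅, X ∖ U = {kilo, lima, mike, november, oscar, papa} — both open, so U is clopen.
  U = {kilo, lima, mike, november, oscar, papa}, X ∖ U = ∅ — both open, so U is clopen.
Only trivial clopens (∅ and X) exist, so (X, τ) is connected.
Compute connected components by grouping points that agree on all clopens:
  component: {kilo, lima, mike, november, oscar, papa}


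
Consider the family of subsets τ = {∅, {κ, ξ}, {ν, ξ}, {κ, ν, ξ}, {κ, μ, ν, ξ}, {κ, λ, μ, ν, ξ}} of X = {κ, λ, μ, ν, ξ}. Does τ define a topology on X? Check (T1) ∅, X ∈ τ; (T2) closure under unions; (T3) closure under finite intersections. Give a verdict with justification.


τ is NOT a topology on X.

Axiom (T1): ∅ ∈ τ? Yes; X ∈ τ? Yes.
Axiom (T2/T3): check pairwise unions and intersections of members of τ.
Counterexample for (T3): {κ, ξ} ∩ {ν, ξ} = {ξ} ∉ τ. Therefore τ is NOT a topology.


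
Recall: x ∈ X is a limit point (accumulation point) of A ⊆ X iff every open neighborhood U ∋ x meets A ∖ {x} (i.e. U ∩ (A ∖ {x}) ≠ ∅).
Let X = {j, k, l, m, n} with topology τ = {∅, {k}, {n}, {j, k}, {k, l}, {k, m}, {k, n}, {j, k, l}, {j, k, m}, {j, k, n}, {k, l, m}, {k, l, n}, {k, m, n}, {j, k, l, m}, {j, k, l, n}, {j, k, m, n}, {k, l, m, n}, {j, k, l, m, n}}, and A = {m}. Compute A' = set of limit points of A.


A' = ∅

For each x ∈ X, list the open sets U ∈ τ with x ∈ U, then check whether U ∩ (A ∖ {x}) ≠ ∅ for every such U.
  x = j: open {j, k} ∋ x has {j, k} ∩ (A ∖ {j}) = ∅, so x is NOT a limit point.
  x = k: open {k} ∋ x has {k} ∩ (A ∖ {k}) = ∅, so x is NOT a limit point.
  x = l: open {k, l} ∋ x has {k, l} ∩ (A ∖ {l}) = ∅, so x is NOT a limit point.
  x = m: open {k, m} ∋ x has {k, m} ∩ (A ∖ {m}) = ∅, so x is NOT a limit point.
  x = n: open {n} ∋ x has {n} ∩ (A ∖ {n}) = ∅, so x is NOT a limit point.
Collecting: A' = ∅.


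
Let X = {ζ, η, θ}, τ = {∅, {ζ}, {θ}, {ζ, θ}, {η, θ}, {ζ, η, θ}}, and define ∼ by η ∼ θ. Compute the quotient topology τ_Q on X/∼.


X/∼ = {[ζ], [η=θ]}; |τ_Q| = 4.

Equivalence classes: [ζ], [η=θ].
Quotient map π: X → X/∼ sends ζ ↦ [ζ], η ↦ [η=θ], θ ↦ [η=θ].
For each subset V ⊆ X/∼, compute π^{-1}(V) ⊆ X and check whether π^{-1}(V) ∈ τ. V is open in τ_Q iff π^{-1}(V) ∈ τ.
  V = {}: π^{-1}(V) = ∅ ∈ τ ✓.
  V = {[ζ]}: π^{-1}(V) = {ζ} ∈ τ ✓.
  V = {[η=θ]}: π^{-1}(V) = {η, θ} ∈ τ ✓.
  V = {[ζ], [η=θ]}: π^{-1}(V) = {ζ, η, θ} ∈ τ ✓.
Open sets in the quotient: τ_Q = {{}, {[ζ]}, {[η=θ]}, {[ζ], [η=θ]}} (4 elements).


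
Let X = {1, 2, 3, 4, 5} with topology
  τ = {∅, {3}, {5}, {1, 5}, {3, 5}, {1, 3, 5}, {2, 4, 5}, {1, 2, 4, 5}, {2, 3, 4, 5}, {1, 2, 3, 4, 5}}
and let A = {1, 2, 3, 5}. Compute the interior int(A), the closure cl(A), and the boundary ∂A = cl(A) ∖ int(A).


int(A) = {1, 3, 5}, cl(A) = {1, 2, 3, 4, 5}, ∂A = {2, 4}.

Closed sets in (X, τ) are complements of opens:
  closed(X, τ) = {∅, {1}, {3}, {1, 3}, {2, 4}, {1, 2, 4}, {2, 3, 4}, {1, 2, 3, 4}, {1, 2, 4, 5}, {1, 2, 3, 4, 5}}.
int(A) = ⋃ {U ∈ τ : U ⊆ A}. Opens contained in A: ∅, {3}, {5}, {1, 5}, {3, 5}, {1, 3, 5}.
Taking the union of these: int(A) = {1, 3, 5}.
cl(A) = ⋂ {C closed : A ⊆ C}. Closed sets containing A: {1, 2, 3, 4, 5}.
Intersecting these: cl(A) = {1, 2, 3, 4, 5}.
∂A = cl(A) ∖ int(A) = {1, 2, 3, 4, 5} ∖ {1, 3, 5} = {2, 4}.


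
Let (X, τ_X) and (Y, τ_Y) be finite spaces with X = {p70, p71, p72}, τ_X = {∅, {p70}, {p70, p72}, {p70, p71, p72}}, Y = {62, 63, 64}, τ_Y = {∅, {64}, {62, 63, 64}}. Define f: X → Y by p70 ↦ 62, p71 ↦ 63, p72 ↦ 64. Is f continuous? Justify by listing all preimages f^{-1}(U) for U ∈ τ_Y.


f is NOT continuous.

Compute f^{-1}(U) for each U ∈ τ_Y:
  U = ∅: f^{-1}(U) = ∅ ∈ τ_X ✓.
  U = {64}: f^{-1}(U) = {p72} ∉ τ_X ✗.
  U = {62, 63, 64}: f^{-1}(U) = {p70, p71, p72} ∈ τ_X ✓.
Found U = {64} with f^{-1}(U) = {p72} not in τ_X. Therefore f is NOT continuous.


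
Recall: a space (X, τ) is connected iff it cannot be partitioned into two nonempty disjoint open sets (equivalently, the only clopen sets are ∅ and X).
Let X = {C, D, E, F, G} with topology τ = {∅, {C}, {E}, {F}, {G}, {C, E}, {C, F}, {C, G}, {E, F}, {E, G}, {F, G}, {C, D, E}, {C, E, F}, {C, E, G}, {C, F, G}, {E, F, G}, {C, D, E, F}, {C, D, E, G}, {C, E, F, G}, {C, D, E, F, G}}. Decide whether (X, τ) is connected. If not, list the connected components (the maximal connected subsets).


(X, τ) is disconnected; components = [{F}, {G}, {C, D, E}].

Find clopen sets (U ∈ τ with X ∖ U ∈ τ):
  U = ∅, X ∖ U = {C, D, E, F, G} — both open, so U is clopen.
  U = {F}, X ∖ U = {C, D, E, G} — both open, so U is clopen.
  U = {G}, X ∖ U = {C, D, E, F} — both open, so U is clopen.
  U = {F, G}, X ∖ U = {C, D, E} — both open, so U is clopen.
  U = {C, D, E}, X ∖ U = {F, G} — both open, so U is clopen.
  U = {C, D, E, F}, X ∖ U = {G} — both open, so U is clopen.
  U = {C, D, E, G}, X ∖ U = {F} — both open, so U is clopen.
  U = {C, D, E, F, G}, X ∖ U = ∅ — both open, so U is clopen.
Nontrivial clopen(s) exist: e.g. {F}. So (X, τ) is disconnected.
Compute connected components by grouping points that agree on all clopens:
  component: {F}
  component: {G}
  component: {C, D, E}


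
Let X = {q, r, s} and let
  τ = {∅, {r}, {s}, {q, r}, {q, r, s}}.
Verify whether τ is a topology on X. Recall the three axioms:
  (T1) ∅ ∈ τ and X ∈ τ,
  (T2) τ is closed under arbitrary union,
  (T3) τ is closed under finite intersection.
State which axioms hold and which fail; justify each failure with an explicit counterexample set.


τ is NOT a topology on X.

Axiom (T1): ∅ ∈ τ? Yes; X ∈ τ? Yes.
Axiom (T2/T3): check pairwise unions and intersections of members of τ.
Counterexample for (T2): {r} ∪ {s} = {r, s} ∉ τ. Therefore τ is NOT a topology.


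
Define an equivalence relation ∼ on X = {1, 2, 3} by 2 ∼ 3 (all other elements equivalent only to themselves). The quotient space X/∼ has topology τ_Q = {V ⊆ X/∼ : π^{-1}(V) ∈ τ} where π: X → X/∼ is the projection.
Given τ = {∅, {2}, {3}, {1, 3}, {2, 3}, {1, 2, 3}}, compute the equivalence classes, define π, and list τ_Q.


X/∼ = {[1], [2=3]}; |τ_Q| = 3.

Equivalence classes: [1], [2=3].
Quotient map π: X → X/∼ sends 1 ↦ [1], 2 ↦ [2=3], 3 ↦ [2=3].
For each subset V ⊆ X/∼, compute π^{-1}(V) ⊆ X and check whether π^{-1}(V) ∈ τ. V is open in τ_Q iff π^{-1}(V) ∈ τ.
  V = {}: π^{-1}(V) = ∅ ∈ τ ✓.
  V = {[1]}: π^{-1}(V) = {1} ∉ τ ✗.
  V = {[2=3]}: π^{-1}(V) = {2, 3} ∈ τ ✓.
  V = {[1], [2=3]}: π^{-1}(V) = {1, 2, 3} ∈ τ ✓.
Open sets in the quotient: τ_Q = {{}, {[2=3]}, {[1], [2=3]}} (3 elements).


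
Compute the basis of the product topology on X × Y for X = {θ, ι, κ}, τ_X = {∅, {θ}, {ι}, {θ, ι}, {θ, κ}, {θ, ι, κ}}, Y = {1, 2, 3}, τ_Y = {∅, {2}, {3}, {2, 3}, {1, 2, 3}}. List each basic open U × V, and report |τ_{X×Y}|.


Basis B = {∅ × ∅, {θ} × {2}, {θ} × {3}, {ι} × {2}, {ι} × {3}, {θ} × {2, 3}, {θ, ι} × {2}, {θ, κ} × {2}, {θ, ι} × {3}, {θ, κ} × {3}, {ι} × {2, 3}, {θ} × {1, 2, 3}, {θ, ι, κ} × {2}, {θ, ι, κ} × {3}, {ι} × {1, 2, 3}, {θ, ι} × {2, 3}, {θ, κ} × {2, 3}, {θ, ι} × {1, 2, 3}, {θ, κ} × {1, 2, 3}, {θ, ι, κ} × {2, 3}, {θ, ι, κ} × {1, 2, 3}}; |τ_{X×Y}| = 70.

Enumerate products U × V with U ∈ τ_X, V ∈ τ_Y (deduplicated):
  ∅ × ∅ = {} (∅)
  {θ} × {2} = {(θ,2)}
  {θ} × {3} = {(θ,3)}
  {ι} × {2} = {(ι,2)}
  {ι} × {3} = {(ι,3)}
  {θ} × {2, 3} = {(θ,2), (θ,3)}
  {θ, ι} × {2} = {(θ,2), (ι,2)}
  {θ, κ} × {2} = {(θ,2), (κ,2)}
  {θ, ι} × {3} = {(θ,3), (ι,3)}
  {θ, κ} × {3} = {(θ,3), (κ,3)}
  {ι} × {2, 3} = {(ι,2), (ι,3)}
  {θ} × {1, 2, 3} = {(θ,1), (θ,2), (θ,3)}
  {θ, ι, κ} × {2} = {(θ,2), (ι,2), (κ,2)}
  {θ, ι, κ} × {3} = {(θ,3), (ι,3), (κ,3)}
  {ι} × {1, 2, 3} = {(ι,1), (ι,2), (ι,3)}
  {θ, ι} × {2, 3} = {(θ,2), (θ,3), (ι,2), (ι,3)}
  {θ, κ} × {2, 3} = {(θ,2), (θ,3), (κ,2), (κ,3)}
  {θ, ι} × {1, 2, 3} = {(θ,1), (θ,2), (θ,3), (ι,1), (ι,2), (ι,3)}
  {θ, κ} × {1, 2, 3} = {(θ,1), (θ,2), (θ,3), (κ,1), (κ,2), (κ,3)}
  {θ, ι, κ} × {2, 3} = {(θ,2), (θ,3), (ι,2), (ι,3), (κ,2), (κ,3)}
  {θ, ι, κ} × {1, 2, 3} = {(θ,1), (θ,2), (θ,3), (ι,1), (ι,2), (ι,3), (κ,1), (κ,2), (κ,3)}
These 21 distinct sets form the basis B.
Close under arbitrary unions to get τ_{X×Y}; counting gives |τ_{X×Y}| = 70.


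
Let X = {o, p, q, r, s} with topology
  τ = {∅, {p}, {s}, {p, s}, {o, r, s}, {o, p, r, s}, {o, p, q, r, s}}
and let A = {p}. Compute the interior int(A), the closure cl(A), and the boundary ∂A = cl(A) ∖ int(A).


int(A) = {p}, cl(A) = {p, q}, ∂A = {q}.

Closed sets in (X, τ) are complements of opens:
  closed(X, τ) = {∅, {q}, {p, q}, {o, q, r}, {o, p, q, r}, {o, q, r, s}, {o, p, q, r, s}}.
int(A) = ⋃ {U ∈ τ : U ⊆ A}. Opens contained in A: ∅, {p}.
Taking the union of these: int(A) = {p}.
cl(A) = ⋂ {C closed : A ⊆ C}. Closed sets containing A: {p, q}, {o, p, q, r}, {o, p, q, r, s}.
Intersecting these: cl(A) = {p, q}.
∂A = cl(A) ∖ int(A) = {p, q} ∖ {p} = {q}.


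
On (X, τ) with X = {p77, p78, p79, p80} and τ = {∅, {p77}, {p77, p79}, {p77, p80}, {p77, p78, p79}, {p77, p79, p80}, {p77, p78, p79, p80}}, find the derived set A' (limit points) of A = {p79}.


A' = {p78}

For each x ∈ X, list the open sets U ∈ τ with x ∈ U, then check whether U ∩ (A ∖ {x}) ≠ ∅ for every such U.
  x = p77: open {p77} ∋ x has {p77} ∩ (A ∖ {p77}) = ∅, so x is NOT a limit point.
  x = p78: opens ∋ x are {p77, p78, p79}, {p77, p78, p79, p80}; each meets A ∖ {p78}, so x IS a limit point.
  x = p79: open {p77, p79} ∋ x has {p77, p79} ∩ (A ∖ {p79}) = ∅, so x is NOT a limit point.
  x = p80: open {p77, p80} ∋ x has {p77, p80} ∩ (A ∖ {p80}) = ∅, so x is NOT a limit point.
Collecting: A' = {p78}.


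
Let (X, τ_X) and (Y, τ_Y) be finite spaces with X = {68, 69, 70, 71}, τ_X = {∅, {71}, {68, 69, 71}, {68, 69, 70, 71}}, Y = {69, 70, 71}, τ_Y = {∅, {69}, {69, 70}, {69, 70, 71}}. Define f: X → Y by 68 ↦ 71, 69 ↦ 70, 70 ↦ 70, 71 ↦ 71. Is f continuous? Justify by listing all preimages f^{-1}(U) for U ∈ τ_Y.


f is NOT continuous.

Compute f^{-1}(U) for each U ∈ τ_Y:
  U = ∅: f^{-1}(U) = ∅ ∈ τ_X ✓.
  U = {69}: f^{-1}(U) = ∅ ∈ τ_X ✓.
  U = {69, 70}: f^{-1}(U) = {69, 70} ∉ τ_X ✗.
  U = {69, 70, 71}: f^{-1}(U) = {68, 69, 70, 71} ∈ τ_X ✓.
Found U = {69, 70} with f^{-1}(U) = {69, 70} not in τ_X. Therefore f is NOT continuous.


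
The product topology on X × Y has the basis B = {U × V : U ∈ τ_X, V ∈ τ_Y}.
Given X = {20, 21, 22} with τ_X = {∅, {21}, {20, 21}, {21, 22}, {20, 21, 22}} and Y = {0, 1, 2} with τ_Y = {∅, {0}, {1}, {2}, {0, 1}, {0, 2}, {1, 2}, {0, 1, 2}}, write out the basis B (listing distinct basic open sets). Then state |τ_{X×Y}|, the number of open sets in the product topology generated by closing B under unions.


Basis B = {∅ × ∅, {21} × {0}, {21} × {1}, {21} × {2}, {20, 21} × {0}, {20, 21} × {1}, {20, 21} × {2}, {21} × {0, 1}, {21} × {0, 2}, {21, 22} × {0}, {21} × {1, 2}, {21, 22} × {1}, {21, 22} × {2}, {20, 21, 22} × {0}, {20, 21, 22} × {1}, {20, 21, 22} × {2}, {21} × {0, 1, 2}, {20, 21} × {0, 1}, {20, 21} × {0, 2}, {20, 21} × {1, 2}, {21, 22} × {0, 1}, {21, 22} × {0, 2}, {21, 22} × {1, 2}, {20, 21} × {0, 1, 2}, {20, 21, 22} × {0, 1}, {20, 21, 22} × {0, 2}, {20, 21, 22} × {1, 2}, {21, 22} × {0, 1, 2}, {20, 21, 22} × {0, 1, 2}}; |τ_{X×Y}| = 125.

Enumerate products U × V with U ∈ τ_X, V ∈ τ_Y (deduplicated):
  ∅ × ∅ = {} (∅)
  {21} × {0} = {(21,0)}
  {21} × {1} = {(21,1)}
  {21} × {2} = {(21,2)}
  {20, 21} × {0} = {(20,0), (21,0)}
  {20, 21} × {1} = {(20,1), (21,1)}
  {20, 21} × {2} = {(20,2), (21,2)}
  {21} × {0, 1} = {(21,0), (21,1)}
  {21} × {0, 2} = {(21,0), (21,2)}
  {21, 22} × {0} = {(21,0), (22,0)}
  {21} × {1, 2} = {(21,1), (21,2)}
  {21, 22} × {1} = {(21,1), (22,1)}
  {21, 22} × {2} = {(21,2), (22,2)}
  {20, 21, 22} × {0} = {(20,0), (21,0), (22,0)}
  {20, 21, 22} × {1} = {(20,1), (21,1), (22,1)}
  {20, 21, 22} × {2} = {(20,2), (21,2), (22,2)}
  {21} × {0, 1, 2} = {(21,0), (21,1), (21,2)}
  {20, 21} × {0, 1} = {(20,0), (20,1), (21,0), (21,1)}
  {20, 21} × {0, 2} = {(20,0), (20,2), (21,0), (21,2)}
  {20, 21} × {1, 2} = {(20,1), (20,2), (21,1), (21,2)}
  {21, 22} × {0, 1} = {(21,0), (21,1), (22,0), (22,1)}
  {21, 22} × {0, 2} = {(21,0), (21,2), (22,0), (22,2)}
  {21, 22} × {1, 2} = {(21,1), (21,2), (22,1), (22,2)}
  {20, 21} × {0, 1, 2} = {(20,0), (20,1), (20,2), (21,0), (21,1), (21,2)}
  {20, 21, 22} × {0, 1} = {(20,0), (20,1), (21,0), (21,1), (22,0), (22,1)}
  {20, 21, 22} × {0, 2} = {(20,0), (20,2), (21,0), (21,2), (22,0), (22,2)}
  {20, 21, 22} × {1, 2} = {(20,1), (20,2), (21,1), (21,2), (22,1), (22,2)}
  {21, 22} × {0, 1, 2} = {(21,0), (21,1), (21,2), (22,0), (22,1), (22,2)}
  {20, 21, 22} × {0, 1, 2} = {(20,0), (20,1), (20,2), (21,0), (21,1), (21,2), (22,0), (22,1), (22,2)}
These 29 distinct sets form the basis B.
Close under arbitrary unions to get τ_{X×Y}; counting gives |τ_{X×Y}| = 125.


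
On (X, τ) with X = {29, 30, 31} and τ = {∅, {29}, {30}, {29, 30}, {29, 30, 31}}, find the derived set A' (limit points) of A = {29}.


A' = {31}

For each x ∈ X, list the open sets U ∈ τ with x ∈ U, then check whether U ∩ (A ∖ {x}) ≠ ∅ for every such U.
  x = 29: open {29} ∋ x has {29} ∩ (A ∖ {29}) = ∅, so x is NOT a limit point.
  x = 30: open {30} ∋ x has {30} ∩ (A ∖ {30}) = ∅, so x is NOT a limit point.
  x = 31: opens ∋ x are {29, 30, 31}; each meets A ∖ {31}, so x IS a limit point.
Collecting: A' = {31}.


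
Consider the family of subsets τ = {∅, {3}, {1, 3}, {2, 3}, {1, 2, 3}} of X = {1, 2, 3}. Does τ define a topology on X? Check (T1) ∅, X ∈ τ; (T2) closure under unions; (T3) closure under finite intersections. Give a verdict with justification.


τ IS a topology on X.

Axiom (T1): ∅ ∈ τ? Yes; X ∈ τ? Yes.
Axiom (T2/T3): check pairwise unions and intersections of members of τ.
All pairwise intersections and unions checked — each lies in τ. Therefore τ satisfies (T1), (T2), (T3): it IS a topology on X.


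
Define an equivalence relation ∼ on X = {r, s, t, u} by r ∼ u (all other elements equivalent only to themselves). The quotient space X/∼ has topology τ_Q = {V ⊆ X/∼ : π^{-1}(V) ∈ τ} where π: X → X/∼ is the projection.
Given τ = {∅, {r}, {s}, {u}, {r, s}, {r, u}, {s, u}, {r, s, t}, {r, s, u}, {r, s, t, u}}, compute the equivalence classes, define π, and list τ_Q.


X/∼ = {[r=u], [s], [t]}; |τ_Q| = 5.

Equivalence classes: [r=u], [s], [t].
Quotient map π: X → X/∼ sends r ↦ [r=u], s ↦ [s], t ↦ [t], u ↦ [r=u].
For each subset V ⊆ X/∼, compute π^{-1}(V) ⊆ X and check whether π^{-1}(V) ∈ τ. V is open in τ_Q iff π^{-1}(V) ∈ τ.
  V = {}: π^{-1}(V) = ∅ ∈ τ ✓.
  V = {[r=u]}: π^{-1}(V) = {r, u} ∈ τ ✓.
  V = {[s]}: π^{-1}(V) = {s} ∈ τ ✓.
  V = {[r=u], [s]}: π^{-1}(V) = {r, s, u} ∈ τ ✓.
  V = {[t]}: π^{-1}(V) = {t} ∉ τ ✗.
  V = {[r=u], [t]}: π^{-1}(V) = {r, t, u} ∉ τ ✗.
  V = {[s], [t]}: π^{-1}(V) = {s, t} ∉ τ ✗.
  V = {[r=u], [s], [t]}: π^{-1}(V) = {r, s, t, u} ∈ τ ✓.
Open sets in the quotient: τ_Q = {{}, {[r=u]}, {[s]}, {[r=u], [s]}, {[r=u], [s], [t]}} (5 elements).


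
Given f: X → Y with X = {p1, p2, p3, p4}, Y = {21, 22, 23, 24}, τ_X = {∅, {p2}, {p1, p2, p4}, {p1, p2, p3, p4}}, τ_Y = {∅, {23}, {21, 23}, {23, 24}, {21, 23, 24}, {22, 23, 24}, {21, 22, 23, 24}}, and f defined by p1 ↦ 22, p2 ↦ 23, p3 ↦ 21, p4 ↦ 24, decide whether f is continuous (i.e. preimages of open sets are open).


f is NOT continuous.

Compute f^{-1}(U) for each U ∈ τ_Y:
  U = ∅: f^{-1}(U) = ∅ ∈ τ_X ✓.
  U = {23}: f^{-1}(U) = {p2} ∈ τ_X ✓.
  U = {21, 23}: f^{-1}(U) = {p2, p3} ∉ τ_X ✗.
  U = {23, 24}: f^{-1}(U) = {p2, p4} ∉ τ_X ✗.
  U = {21, 23, 24}: f^{-1}(U) = {p2, p3, p4} ∉ τ_X ✗.
  U = {22, 23, 24}: f^{-1}(U) = {p1, p2, p4} ∈ τ_X ✓.
  U = {21, 22, 23, 24}: f^{-1}(U) = {p1, p2, p3, p4} ∈ τ_X ✓.
Found U = {21, 23} with f^{-1}(U) = {p2, p3} not in τ_X. Therefore f is NOT continuous.


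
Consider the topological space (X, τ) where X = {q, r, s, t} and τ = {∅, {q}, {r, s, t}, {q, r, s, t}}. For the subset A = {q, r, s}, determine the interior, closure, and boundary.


int(A) = {q}, cl(A) = {q, r, s, t}, ∂A = {r, s, t}.

Closed sets in (X, τ) are complements of opens:
  closed(X, τ) = {∅, {q}, {r, s, t}, {q, r, s, t}}.
int(A) = ⋃ {U ∈ τ : U ⊆ A}. Opens contained in A: ∅, {q}.
Taking the union of these: int(A) = {q}.
cl(A) = ⋂ {C closed : A ⊆ C}. Closed sets containing A: {q, r, s, t}.
Intersecting these: cl(A) = {q, r, s, t}.
∂A = cl(A) ∖ int(A) = {q, r, s, t} ∖ {q} = {r, s, t}.


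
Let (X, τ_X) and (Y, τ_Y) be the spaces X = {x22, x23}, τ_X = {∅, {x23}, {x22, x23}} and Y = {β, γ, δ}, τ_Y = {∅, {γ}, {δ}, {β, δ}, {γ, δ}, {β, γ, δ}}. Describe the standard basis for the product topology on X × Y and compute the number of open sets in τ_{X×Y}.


Basis B = {∅ × ∅, {x23} × {γ}, {x23} × {δ}, {x22, x23} × {γ}, {x22, x23} × {δ}, {x23} × {β, δ}, {x23} × {γ, δ}, {x23} × {β, γ, δ}, {x22, x23} × {β, δ}, {x22, x23} × {γ, δ}, {x22, x23} × {β, γ, δ}}; |τ_{X×Y}| = 18.

Enumerate products U × V with U ∈ τ_X, V ∈ τ_Y (deduplicated):
  ∅ × ∅ = {} (∅)
  {x23} × {γ} = {(x23,γ)}
  {x23} × {δ} = {(x23,δ)}
  {x22, x23} × {γ} = {(x22,γ), (x23,γ)}
  {x22, x23} × {δ} = {(x22,δ), (x23,δ)}
  {x23} × {β, δ} = {(x23,β), (x23,δ)}
  {x23} × {γ, δ} = {(x23,γ), (x23,δ)}
  {x23} × {β, γ, δ} = {(x23,β), (x23,γ), (x23,δ)}
  {x22, x23} × {β, δ} = {(x22,β), (x22,δ), (x23,β), (x23,δ)}
  {x22, x23} × {γ, δ} = {(x22,γ), (x22,δ), (x23,γ), (x23,δ)}
  {x22, x23} × {β, γ, δ} = {(x22,β), (x22,γ), (x22,δ), (x23,β), (x23,γ), (x23,δ)}
These 11 distinct sets form the basis B.
Close under arbitrary unions to get τ_{X×Y}; counting gives |τ_{X×Y}| = 18.


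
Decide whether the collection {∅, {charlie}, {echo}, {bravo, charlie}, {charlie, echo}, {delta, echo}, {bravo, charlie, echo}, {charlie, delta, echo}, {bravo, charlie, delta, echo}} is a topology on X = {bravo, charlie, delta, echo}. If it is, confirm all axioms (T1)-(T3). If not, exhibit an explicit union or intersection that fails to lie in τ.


τ IS a topology on X.

Axiom (T1): ∅ ∈ τ? Yes; X ∈ τ? Yes.
Axiom (T2/T3): check pairwise unions and intersections of members of τ.
All pairwise intersections and unions checked — each lies in τ. Therefore τ satisfies (T1), (T2), (T3): it IS a topology on X.
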